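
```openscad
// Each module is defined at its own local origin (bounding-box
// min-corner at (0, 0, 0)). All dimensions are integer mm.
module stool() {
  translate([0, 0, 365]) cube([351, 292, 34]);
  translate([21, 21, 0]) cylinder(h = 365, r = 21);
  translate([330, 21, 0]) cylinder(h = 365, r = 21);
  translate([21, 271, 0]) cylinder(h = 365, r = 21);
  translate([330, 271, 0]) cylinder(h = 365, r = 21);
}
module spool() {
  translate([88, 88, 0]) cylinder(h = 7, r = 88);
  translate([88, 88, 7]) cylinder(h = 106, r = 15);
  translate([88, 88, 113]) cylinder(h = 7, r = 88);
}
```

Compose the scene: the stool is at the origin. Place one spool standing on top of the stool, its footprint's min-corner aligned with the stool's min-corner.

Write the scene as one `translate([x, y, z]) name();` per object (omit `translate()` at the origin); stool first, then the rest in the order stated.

stool();
translate([0, 0, 399]) spool();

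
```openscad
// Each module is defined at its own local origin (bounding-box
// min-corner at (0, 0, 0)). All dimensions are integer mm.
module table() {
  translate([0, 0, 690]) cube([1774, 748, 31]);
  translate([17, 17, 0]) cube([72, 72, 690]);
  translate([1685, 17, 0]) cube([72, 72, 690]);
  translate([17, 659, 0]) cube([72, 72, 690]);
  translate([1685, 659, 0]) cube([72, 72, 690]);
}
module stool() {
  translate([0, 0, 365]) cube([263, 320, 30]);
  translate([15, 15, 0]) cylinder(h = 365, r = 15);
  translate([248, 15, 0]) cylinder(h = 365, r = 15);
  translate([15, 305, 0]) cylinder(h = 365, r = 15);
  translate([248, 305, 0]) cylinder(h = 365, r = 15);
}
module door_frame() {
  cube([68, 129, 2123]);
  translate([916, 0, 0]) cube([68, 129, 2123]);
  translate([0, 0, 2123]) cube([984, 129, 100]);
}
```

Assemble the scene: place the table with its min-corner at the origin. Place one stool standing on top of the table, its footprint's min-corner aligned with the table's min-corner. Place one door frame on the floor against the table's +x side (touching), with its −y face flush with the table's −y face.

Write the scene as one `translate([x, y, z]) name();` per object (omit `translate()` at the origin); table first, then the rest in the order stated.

table();
translate([0, 0, 721]) stool();
translate([1774, 0, 0]) door_frame();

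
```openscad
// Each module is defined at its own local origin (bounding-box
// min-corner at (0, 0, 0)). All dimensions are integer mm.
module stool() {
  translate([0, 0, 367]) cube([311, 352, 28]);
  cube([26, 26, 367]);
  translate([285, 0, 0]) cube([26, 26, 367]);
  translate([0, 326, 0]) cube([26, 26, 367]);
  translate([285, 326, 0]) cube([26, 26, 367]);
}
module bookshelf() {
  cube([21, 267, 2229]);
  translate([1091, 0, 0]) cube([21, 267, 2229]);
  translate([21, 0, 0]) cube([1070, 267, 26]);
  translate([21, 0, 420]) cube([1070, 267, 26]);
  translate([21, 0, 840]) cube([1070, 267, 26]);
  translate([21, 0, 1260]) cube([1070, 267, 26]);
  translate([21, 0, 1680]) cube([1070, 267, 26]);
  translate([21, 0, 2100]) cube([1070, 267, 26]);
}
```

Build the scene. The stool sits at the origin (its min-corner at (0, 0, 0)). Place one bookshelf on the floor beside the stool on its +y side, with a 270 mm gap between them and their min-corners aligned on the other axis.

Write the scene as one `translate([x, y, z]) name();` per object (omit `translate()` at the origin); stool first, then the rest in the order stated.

stool();
translate([0, 622, 0]) bookshelf();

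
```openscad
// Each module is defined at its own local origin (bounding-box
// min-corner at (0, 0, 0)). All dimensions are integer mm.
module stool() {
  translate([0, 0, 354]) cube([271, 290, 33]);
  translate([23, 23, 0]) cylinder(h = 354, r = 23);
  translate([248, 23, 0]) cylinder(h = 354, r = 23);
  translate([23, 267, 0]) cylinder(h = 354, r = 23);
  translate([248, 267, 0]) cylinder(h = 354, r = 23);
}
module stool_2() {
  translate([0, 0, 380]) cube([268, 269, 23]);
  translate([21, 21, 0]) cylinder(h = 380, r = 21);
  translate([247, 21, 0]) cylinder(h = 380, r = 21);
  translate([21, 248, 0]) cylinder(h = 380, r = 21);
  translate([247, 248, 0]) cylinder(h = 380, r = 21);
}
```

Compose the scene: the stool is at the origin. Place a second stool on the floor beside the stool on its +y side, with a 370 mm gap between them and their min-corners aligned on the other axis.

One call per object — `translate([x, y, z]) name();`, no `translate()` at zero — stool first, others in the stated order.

stool();
translate([0, 660, 0]) stool_2();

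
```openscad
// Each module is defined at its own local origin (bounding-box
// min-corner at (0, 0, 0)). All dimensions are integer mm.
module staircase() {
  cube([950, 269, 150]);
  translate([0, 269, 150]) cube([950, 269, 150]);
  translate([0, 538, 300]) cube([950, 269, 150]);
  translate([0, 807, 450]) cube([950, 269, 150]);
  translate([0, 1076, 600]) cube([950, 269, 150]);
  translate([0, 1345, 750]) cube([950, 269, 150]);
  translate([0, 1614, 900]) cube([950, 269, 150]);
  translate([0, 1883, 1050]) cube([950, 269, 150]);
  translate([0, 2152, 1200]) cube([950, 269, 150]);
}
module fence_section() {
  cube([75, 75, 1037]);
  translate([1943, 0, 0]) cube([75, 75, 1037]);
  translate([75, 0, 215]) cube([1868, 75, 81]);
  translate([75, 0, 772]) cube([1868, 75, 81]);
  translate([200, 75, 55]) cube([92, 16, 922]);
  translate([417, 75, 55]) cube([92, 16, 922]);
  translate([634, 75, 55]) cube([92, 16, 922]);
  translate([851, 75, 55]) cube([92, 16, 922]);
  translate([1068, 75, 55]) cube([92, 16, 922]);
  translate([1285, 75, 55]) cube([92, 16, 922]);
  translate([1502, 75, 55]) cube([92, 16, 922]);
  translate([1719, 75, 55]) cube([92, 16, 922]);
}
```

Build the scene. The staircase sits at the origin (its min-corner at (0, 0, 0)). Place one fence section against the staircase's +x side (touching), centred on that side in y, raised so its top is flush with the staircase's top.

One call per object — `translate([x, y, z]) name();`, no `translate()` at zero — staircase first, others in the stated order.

staircase();
translate([950, 1165, 313]) fence_section();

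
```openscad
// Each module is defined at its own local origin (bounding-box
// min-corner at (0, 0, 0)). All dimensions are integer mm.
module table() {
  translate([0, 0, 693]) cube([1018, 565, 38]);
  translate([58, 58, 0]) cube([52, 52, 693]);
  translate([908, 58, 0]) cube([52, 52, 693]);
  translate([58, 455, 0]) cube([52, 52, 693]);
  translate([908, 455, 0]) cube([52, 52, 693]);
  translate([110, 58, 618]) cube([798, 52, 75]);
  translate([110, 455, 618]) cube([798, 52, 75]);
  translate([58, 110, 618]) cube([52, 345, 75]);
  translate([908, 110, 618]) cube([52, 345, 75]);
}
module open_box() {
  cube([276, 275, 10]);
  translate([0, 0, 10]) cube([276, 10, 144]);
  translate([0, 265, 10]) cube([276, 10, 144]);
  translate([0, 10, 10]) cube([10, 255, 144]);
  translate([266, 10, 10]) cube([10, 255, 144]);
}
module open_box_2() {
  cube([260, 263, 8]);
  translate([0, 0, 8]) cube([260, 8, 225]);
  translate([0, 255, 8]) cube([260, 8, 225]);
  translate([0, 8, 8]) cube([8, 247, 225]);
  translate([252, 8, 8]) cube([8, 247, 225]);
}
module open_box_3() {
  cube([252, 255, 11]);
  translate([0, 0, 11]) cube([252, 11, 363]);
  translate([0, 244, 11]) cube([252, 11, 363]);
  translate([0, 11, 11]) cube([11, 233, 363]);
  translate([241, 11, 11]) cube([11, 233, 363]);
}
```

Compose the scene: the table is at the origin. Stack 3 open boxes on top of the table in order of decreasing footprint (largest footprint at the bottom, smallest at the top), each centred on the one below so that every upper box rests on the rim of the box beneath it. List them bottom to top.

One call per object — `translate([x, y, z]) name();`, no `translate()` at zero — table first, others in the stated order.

table();
translate([371, 145, 731]) open_box();
translate([379, 151, 885]) open_box_2();
translate([383, 155, 1118]) open_box_3();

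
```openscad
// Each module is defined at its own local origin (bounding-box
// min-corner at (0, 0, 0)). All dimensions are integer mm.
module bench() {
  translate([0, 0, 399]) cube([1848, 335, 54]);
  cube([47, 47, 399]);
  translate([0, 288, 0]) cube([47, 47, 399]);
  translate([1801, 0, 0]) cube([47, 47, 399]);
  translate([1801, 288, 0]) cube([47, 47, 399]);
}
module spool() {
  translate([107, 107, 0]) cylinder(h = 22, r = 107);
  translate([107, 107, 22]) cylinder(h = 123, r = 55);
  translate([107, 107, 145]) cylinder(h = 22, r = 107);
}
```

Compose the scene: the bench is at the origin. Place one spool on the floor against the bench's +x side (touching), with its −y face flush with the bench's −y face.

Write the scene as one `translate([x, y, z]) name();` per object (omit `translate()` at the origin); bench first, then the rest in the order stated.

bench();
translate([1848, 0, 0]) spool();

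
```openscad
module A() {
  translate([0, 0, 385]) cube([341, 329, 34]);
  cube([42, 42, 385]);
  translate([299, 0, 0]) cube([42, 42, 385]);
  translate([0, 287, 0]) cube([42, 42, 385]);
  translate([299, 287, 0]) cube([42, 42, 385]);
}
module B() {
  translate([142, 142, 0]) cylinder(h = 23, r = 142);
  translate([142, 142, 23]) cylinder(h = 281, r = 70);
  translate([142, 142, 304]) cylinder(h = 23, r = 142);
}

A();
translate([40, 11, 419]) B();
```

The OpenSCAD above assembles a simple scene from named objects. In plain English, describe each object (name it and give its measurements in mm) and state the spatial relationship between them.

A is a simple wooden stool: a rectangular seat 341 mm (x) by 329 mm (y), 34 mm thick, top face at z = 419 mm, on four square legs, each 42×42 mm in cross-section. The legs rest on z = 0, each flush with a corner of the seat.

B is a spool: two coaxial disc flanges of radius 142 mm and thickness 23 mm, joined by a core cylinder of radius 70 mm and height 281 mm. The lower flange rests on z = 0 and the three cylinders share a vertical axis.

The spool is on top of the stool.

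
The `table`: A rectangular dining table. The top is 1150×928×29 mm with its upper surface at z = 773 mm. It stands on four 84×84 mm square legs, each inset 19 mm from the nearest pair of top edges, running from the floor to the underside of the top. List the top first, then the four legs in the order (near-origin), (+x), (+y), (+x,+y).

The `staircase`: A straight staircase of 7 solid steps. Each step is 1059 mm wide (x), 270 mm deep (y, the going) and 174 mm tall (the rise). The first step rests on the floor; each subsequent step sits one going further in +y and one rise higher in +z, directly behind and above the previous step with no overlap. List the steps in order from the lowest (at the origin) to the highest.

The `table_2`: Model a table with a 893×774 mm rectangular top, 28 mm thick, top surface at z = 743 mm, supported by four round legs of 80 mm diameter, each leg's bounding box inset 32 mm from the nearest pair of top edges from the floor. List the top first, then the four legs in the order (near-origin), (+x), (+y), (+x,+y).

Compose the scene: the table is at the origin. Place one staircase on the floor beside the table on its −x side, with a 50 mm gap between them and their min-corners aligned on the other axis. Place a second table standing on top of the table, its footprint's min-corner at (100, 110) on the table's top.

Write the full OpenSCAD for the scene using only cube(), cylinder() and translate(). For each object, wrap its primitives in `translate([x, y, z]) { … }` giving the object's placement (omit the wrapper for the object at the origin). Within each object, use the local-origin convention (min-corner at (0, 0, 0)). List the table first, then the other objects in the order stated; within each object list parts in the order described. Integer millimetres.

translate([0, 0, 744]) cube([1150, 928, 29]);
translate([19, 19, 0]) cube([84, 84, 744]);
translate([1047, 19, 0]) cube([84, 84, 744]);
translate([19, 825, 0]) cube([84, 84, 744]);
translate([1047, 825, 0]) cube([84, 84, 744]);
translate([-1109, 0, 0]) {
  cube([1059, 270, 174]);
  translate([0, 270, 174]) cube([1059, 270, 174]);
  translate([0, 540, 348]) cube([1059, 270, 174]);
  translate([0, 810, 522]) cube([1059, 270, 174]);
  translate([0, 1080, 696]) cube([1059, 270, 174]);
  translate([0, 1350, 870]) cube([1059, 270, 174]);
  translate([0, 1620, 1044]) cube([1059, 270, 174]);
}
translate([100, 110, 773]) {
  translate([0, 0, 715]) cube([893, 774, 28]);
  translate([72, 72, 0]) cylinder(h = 715, r = 40);
  translate([821, 72, 0]) cylinder(h = 715, r = 40);
  translate([72, 702, 0]) cylinder(h = 715, r = 40);
  translate([821, 702, 0]) cylinder(h = 715, r = 40);
}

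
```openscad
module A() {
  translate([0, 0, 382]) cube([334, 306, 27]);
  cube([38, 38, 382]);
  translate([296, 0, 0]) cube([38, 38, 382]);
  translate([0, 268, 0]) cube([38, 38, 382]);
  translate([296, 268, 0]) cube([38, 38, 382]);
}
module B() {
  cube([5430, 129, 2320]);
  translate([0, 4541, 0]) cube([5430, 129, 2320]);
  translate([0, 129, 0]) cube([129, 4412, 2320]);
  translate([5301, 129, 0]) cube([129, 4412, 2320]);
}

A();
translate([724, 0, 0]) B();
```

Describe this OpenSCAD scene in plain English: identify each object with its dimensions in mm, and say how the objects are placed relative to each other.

A is a four-legged stool. The seat is a 334×306×27 mm slab whose top surface is at z = 409 mm; four square legs, each 38×38 mm in cross-section, run from the floor (z = 0) to the underside of the seat, each flush with a corner of the seat.

B is the wall frame of a small rectangular building: four walls, each 2320 mm tall and 129 mm thick, enclosing a footprint 5430 mm (x) by 4670 mm (y) outside-to-outside, with no floor or roof. The front and back walls (the −y and +y sides) span the full width; the two side walls fit between them.

The house frame is on the floor beside the stool on its +x side.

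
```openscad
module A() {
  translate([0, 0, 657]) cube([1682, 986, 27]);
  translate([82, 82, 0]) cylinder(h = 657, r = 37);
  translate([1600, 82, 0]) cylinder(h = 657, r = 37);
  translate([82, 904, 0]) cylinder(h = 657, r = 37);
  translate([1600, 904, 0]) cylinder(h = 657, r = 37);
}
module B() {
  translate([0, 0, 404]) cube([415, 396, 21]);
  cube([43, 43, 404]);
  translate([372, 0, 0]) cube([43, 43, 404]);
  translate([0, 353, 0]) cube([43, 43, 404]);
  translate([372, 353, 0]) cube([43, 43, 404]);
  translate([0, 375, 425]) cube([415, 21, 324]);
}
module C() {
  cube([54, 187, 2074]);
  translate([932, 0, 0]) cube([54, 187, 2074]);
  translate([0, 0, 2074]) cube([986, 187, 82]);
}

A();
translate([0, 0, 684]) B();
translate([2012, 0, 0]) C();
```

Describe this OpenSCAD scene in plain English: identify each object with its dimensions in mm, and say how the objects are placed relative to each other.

A is a table with a 1682×986 mm rectangular top, 27 mm thick, top surface at z = 684 mm, supported by four round legs of 74 mm diameter, each leg's bounding box inset 45 mm from the nearest pair of top edges, running from the floor.

B is a chair. The seat is a 415×396×21 mm slab with its top at z = 425 mm, on four 43×43 mm corner legs (flush with the seat edges, standing on z = 0). A flat backrest 21 mm thick, 324 mm tall, spans the full seat width and rises from the seat top along its +y edge, rear face flush with the rear of the seat.

C is a rectangular door frame: two vertical jambs of 54×187 mm section, 2074 mm tall, with a clear opening 878 mm wide between their inner faces. A header 82 mm tall and 187 mm deep lies on top of the jambs and spans the full outside width.

The chair is on top of the table. The door frame is on the floor beside the table on its +x side.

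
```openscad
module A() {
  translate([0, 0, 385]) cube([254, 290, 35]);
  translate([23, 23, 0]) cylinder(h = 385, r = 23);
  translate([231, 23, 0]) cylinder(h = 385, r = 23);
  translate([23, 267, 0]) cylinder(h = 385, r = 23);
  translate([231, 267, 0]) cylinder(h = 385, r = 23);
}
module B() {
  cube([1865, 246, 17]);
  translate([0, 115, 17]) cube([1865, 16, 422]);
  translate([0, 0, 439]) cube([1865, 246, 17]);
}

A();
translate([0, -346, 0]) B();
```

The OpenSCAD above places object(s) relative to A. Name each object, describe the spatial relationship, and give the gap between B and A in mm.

The I-beam's nearest face is 100 mm from the stool's −y face.

A is a stool. B is an I-beam. The I-beam is on the floor beside the stool on its −y side. The gap between the I-beam and the stool is 100 mm.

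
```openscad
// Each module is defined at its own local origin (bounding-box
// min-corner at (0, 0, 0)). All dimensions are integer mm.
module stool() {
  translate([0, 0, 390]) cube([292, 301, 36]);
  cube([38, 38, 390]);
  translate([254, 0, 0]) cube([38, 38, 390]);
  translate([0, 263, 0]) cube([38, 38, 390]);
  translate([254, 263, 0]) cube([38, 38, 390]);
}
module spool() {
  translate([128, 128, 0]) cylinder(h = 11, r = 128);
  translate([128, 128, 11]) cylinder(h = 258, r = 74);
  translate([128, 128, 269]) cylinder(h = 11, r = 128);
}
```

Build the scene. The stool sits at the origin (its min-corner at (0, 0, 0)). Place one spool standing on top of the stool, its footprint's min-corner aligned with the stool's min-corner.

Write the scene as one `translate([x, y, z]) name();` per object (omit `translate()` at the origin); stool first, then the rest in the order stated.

stool();
translate([0, 0, 426]) spool();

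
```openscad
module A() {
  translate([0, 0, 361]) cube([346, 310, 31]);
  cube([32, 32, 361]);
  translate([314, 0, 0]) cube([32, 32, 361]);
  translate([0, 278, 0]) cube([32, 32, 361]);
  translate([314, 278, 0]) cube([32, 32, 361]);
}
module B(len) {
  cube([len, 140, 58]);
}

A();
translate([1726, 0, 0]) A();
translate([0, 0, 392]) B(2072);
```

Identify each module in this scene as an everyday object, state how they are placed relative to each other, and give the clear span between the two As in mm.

Second stool starts at x = 1726; first ends at x = 346; clear span = 1726 − 346 = 1380 mm.

A is a stool. B is a beam. A beam spans the tops of two stools. The clear span between the two stools is 1380 mm.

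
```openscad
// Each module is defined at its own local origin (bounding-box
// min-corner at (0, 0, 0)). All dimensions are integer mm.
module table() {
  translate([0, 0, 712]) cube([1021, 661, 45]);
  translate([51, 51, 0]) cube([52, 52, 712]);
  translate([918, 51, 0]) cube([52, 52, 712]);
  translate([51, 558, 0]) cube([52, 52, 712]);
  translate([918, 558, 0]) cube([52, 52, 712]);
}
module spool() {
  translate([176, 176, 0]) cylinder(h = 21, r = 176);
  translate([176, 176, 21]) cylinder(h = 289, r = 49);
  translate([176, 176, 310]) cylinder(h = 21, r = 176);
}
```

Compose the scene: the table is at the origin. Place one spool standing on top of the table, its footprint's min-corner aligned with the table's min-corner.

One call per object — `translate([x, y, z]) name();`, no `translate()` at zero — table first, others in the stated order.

table();
translate([0, 0, 757]) spool();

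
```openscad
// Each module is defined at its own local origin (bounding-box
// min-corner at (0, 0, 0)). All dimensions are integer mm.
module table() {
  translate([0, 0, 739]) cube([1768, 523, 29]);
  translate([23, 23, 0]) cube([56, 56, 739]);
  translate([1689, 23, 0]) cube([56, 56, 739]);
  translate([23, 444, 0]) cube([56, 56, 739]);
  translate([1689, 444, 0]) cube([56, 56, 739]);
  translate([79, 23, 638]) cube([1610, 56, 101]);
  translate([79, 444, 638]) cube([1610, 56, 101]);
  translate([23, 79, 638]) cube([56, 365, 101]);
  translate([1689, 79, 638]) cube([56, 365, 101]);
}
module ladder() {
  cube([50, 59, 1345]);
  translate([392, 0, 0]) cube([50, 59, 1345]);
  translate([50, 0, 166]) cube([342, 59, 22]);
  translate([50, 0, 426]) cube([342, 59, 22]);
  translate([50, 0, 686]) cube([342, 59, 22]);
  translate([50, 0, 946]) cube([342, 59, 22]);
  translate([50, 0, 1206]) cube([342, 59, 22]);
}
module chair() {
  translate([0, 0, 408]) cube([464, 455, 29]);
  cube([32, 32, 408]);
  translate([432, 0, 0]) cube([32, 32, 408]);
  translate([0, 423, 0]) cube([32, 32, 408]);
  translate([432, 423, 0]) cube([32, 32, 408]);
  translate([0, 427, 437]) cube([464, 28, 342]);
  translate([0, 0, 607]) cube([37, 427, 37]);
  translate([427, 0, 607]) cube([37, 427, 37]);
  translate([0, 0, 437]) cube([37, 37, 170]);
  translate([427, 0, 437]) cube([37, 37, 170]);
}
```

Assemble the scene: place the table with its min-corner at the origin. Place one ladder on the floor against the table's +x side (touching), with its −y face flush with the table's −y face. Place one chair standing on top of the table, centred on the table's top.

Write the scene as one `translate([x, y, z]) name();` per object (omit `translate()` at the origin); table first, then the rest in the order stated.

table();
translate([1768, 0, 0]) ladder();
translate([652, 34, 768]) chair();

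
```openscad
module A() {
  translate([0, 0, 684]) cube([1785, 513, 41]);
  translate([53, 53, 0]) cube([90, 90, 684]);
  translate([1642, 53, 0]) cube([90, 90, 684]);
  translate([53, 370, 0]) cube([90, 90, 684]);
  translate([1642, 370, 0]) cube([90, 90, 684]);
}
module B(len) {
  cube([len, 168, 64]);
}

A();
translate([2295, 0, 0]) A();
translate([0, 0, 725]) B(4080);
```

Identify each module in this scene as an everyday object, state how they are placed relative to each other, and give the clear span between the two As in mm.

A is a table. B is a beam. A beam spans the tops of two tables. The clear span between the two tables is 510 mm.

Second table starts at x = 2295; first ends at x = 1785; clear span = 2295 − 1785 = 510 mm.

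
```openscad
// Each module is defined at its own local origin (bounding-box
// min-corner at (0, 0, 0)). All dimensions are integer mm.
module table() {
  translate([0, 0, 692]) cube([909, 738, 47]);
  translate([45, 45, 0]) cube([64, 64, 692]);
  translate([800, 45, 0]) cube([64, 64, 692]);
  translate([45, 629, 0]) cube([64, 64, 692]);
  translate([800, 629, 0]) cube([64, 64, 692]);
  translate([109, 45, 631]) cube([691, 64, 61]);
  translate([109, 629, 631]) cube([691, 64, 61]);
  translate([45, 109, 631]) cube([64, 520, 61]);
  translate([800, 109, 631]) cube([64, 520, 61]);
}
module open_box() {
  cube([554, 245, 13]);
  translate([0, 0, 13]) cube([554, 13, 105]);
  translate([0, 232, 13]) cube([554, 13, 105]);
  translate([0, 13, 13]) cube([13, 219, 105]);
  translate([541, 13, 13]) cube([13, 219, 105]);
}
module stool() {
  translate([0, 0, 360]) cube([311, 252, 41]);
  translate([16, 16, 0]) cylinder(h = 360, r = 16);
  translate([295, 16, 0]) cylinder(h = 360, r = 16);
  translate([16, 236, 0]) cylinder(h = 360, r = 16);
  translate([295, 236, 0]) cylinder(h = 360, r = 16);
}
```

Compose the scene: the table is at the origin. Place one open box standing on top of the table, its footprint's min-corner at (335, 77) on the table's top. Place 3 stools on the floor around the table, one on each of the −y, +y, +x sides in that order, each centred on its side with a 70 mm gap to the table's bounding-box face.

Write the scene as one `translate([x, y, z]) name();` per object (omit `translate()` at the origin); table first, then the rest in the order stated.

table();
translate([335, 77, 739]) open_box();
translate([299, -322, 0]) stool();
translate([299, 808, 0]) stool();
translate([979, 243, 0]) stool();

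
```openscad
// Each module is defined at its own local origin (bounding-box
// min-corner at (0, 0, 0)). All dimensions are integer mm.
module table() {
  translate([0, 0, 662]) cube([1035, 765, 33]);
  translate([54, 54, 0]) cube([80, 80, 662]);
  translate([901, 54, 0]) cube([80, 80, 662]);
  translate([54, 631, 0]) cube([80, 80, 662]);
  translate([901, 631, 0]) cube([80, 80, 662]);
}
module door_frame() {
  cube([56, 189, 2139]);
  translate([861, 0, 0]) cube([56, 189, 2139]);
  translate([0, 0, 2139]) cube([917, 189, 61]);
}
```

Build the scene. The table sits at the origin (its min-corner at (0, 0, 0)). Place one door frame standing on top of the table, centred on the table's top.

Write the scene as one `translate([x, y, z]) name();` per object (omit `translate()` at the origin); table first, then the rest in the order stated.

table();
translate([59, 288, 695]) door_frame();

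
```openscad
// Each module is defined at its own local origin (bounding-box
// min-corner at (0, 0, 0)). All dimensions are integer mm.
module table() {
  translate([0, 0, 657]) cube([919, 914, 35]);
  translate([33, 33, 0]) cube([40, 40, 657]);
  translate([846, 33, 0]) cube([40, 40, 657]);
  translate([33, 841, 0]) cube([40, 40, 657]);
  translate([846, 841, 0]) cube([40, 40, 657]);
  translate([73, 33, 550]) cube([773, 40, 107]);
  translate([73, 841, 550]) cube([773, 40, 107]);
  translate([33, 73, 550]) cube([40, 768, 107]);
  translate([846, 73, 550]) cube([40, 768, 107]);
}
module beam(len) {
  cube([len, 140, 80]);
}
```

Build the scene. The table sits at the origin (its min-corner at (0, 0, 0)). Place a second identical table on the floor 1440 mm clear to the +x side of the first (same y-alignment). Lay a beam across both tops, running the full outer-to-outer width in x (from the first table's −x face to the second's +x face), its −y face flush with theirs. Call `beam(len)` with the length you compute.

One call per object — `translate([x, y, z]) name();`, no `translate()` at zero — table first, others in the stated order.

table();
translate([2359, 0, 0]) table();
translate([0, 0, 692]) beam(3278);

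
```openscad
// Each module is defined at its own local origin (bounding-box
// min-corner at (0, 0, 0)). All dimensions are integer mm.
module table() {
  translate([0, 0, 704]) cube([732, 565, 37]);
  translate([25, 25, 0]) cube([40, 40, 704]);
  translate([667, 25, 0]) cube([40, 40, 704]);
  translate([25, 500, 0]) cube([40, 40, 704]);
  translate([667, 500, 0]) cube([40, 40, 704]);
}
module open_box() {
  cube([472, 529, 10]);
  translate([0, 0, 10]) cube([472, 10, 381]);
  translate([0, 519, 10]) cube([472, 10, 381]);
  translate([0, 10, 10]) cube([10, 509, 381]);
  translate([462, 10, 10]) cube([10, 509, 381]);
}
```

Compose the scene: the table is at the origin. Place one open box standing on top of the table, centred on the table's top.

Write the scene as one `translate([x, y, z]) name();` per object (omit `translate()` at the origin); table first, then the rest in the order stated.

table();
translate([130, 18, 741]) open_box();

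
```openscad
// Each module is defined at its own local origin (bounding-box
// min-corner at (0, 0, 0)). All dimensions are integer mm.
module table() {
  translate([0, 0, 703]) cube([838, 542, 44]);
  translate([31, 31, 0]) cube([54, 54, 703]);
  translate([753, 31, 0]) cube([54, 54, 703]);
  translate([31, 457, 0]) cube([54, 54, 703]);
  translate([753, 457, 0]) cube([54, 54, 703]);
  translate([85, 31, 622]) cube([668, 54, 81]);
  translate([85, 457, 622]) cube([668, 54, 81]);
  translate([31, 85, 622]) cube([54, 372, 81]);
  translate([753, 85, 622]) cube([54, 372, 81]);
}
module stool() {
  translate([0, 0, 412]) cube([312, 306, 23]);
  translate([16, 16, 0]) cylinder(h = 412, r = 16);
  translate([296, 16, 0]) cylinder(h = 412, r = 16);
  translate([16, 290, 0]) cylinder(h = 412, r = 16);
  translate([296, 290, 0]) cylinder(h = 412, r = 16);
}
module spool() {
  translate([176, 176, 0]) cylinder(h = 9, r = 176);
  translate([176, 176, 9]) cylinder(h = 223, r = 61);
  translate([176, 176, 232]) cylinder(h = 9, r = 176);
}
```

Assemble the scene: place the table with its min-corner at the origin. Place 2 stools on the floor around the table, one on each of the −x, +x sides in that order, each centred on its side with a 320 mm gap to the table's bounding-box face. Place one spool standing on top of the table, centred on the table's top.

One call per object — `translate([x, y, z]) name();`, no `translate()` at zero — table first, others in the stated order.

table();
translate([-632, 118, 0]) stool();
translate([1158, 118, 0]) stool();
translate([243, 95, 747]) spool();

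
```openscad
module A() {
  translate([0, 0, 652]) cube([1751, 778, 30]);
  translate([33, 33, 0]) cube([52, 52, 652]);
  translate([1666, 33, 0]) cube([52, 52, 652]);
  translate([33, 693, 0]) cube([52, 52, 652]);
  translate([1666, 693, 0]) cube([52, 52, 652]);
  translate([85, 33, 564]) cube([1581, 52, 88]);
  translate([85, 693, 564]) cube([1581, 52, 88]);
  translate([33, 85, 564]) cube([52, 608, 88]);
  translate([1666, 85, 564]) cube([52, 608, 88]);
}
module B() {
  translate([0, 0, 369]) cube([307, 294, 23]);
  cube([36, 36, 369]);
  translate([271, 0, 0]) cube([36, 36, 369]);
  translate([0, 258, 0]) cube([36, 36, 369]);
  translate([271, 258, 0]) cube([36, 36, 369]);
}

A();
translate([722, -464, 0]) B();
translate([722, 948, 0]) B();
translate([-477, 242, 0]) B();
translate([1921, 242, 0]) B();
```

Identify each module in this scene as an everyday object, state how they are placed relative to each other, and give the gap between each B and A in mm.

Each stool's nearest face is 170 mm from the table's bounding box.

A is a table. B is a stool. Four stools sit around the table at the −y, +y, −x, +x sides. The gap between each stool and the table is 170 mm.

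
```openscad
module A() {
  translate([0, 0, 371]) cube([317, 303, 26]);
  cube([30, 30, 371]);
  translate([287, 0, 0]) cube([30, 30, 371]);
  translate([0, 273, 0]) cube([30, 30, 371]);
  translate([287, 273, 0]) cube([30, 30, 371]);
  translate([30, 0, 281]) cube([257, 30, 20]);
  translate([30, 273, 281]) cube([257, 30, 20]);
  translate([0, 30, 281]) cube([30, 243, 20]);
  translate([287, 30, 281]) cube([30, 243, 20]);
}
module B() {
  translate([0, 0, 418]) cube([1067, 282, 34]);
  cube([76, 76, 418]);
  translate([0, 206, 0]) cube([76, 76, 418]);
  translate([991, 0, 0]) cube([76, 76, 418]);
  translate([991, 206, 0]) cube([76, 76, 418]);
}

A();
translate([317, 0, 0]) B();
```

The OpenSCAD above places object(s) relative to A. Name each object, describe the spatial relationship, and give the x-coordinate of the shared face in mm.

The stool's +x face and the bench's −x face are both at x = 317 mm.

A is a stool. B is a bench. The bench is against the stool's +x side, with their −y faces flush. The x-coordinate of the shared face is 317 mm.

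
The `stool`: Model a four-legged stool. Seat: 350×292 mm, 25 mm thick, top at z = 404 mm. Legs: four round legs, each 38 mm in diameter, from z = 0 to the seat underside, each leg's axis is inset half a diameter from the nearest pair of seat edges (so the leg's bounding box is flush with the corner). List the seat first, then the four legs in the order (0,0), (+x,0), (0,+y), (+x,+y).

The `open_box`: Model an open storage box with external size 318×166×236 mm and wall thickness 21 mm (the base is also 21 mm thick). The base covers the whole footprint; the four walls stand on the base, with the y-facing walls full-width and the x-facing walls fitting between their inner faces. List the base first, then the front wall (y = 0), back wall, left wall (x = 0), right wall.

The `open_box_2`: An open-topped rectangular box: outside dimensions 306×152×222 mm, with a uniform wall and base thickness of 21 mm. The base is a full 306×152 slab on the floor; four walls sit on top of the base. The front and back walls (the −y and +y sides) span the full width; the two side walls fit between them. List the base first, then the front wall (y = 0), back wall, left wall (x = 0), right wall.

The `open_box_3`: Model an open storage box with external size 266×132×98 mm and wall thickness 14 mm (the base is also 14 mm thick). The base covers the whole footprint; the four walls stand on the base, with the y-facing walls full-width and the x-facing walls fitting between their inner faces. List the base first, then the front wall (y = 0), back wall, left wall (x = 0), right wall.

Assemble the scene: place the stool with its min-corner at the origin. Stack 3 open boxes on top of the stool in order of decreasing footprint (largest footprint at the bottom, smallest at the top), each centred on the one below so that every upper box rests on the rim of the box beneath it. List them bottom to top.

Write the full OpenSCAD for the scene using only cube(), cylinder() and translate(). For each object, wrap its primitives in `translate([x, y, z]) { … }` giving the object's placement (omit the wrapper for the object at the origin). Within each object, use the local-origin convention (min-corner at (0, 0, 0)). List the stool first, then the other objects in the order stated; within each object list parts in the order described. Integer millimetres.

translate([0, 0, 379]) cube([350, 292, 25]);
translate([19, 19, 0]) cylinder(h = 379, r = 19);
translate([331, 19, 0]) cylinder(h = 379, r = 19);
translate([19, 273, 0]) cylinder(h = 379, r = 19);
translate([331, 273, 0]) cylinder(h = 379, r = 19);
translate([16, 63, 404]) {
  cube([318, 166, 21]);
  translate([0, 0, 21]) cube([318, 21, 215]);
  translate([0, 145, 21]) cube([318, 21, 215]);
  translate([0, 21, 21]) cube([21, 124, 215]);
  translate([297, 21, 21]) cube([21, 124, 215]);
}
translate([22, 70, 640]) {
  cube([306, 152, 21]);
  translate([0, 0, 21]) cube([306, 21, 201]);
  translate([0, 131, 21]) cube([306, 21, 201]);
  translate([0, 21, 21]) cube([21, 110, 201]);
  translate([285, 21, 21]) cube([21, 110, 201]);
}
translate([42, 80, 862]) {
  cube([266, 132, 14]);
  translate([0, 0, 14]) cube([266, 14, 84]);
  translate([0, 118, 14]) cube([266, 14, 84]);
  translate([0, 14, 14]) cube([14, 104, 84]);
  translate([252, 14, 14]) cube([14, 104, 84]);
}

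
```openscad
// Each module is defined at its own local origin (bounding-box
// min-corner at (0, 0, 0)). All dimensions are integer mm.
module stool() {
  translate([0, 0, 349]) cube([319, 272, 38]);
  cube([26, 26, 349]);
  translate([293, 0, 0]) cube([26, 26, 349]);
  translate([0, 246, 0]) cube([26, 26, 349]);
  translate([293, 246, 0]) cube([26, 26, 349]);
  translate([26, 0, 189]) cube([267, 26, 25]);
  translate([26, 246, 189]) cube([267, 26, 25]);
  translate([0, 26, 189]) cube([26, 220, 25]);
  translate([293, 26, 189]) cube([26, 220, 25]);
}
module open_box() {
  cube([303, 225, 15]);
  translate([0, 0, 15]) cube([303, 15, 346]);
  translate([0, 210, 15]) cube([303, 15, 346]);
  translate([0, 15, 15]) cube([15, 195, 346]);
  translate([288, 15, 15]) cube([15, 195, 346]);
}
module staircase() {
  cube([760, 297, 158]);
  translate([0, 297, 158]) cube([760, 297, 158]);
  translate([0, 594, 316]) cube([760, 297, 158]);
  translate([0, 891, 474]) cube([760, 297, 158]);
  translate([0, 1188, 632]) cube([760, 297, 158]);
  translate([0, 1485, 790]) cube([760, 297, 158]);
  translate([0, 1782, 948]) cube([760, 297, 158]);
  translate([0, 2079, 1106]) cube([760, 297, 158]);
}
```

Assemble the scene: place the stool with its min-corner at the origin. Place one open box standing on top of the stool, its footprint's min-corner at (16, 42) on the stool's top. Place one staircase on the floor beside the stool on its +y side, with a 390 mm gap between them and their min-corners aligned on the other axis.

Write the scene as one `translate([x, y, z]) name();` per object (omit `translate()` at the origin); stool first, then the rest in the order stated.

stool();
translate([16, 42, 387]) open_box();
translate([0, 662, 0]) staircase();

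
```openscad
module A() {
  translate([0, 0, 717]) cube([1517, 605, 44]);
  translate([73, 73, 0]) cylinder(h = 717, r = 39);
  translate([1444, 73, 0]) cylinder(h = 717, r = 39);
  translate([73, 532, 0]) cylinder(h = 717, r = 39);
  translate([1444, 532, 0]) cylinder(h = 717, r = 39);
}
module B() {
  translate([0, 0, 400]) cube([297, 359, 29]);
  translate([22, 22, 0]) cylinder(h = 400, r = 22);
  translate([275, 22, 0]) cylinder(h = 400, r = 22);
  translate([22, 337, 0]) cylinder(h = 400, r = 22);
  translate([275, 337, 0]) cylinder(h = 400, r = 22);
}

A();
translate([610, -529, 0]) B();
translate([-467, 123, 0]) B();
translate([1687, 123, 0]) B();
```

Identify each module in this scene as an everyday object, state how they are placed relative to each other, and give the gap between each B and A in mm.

A is a table. B is a stool. Three stools sit around the table at the −y, −x, +x sides. The gap between each stool and the table is 170 mm.

Each stool's nearest face is 170 mm from the table's bounding box.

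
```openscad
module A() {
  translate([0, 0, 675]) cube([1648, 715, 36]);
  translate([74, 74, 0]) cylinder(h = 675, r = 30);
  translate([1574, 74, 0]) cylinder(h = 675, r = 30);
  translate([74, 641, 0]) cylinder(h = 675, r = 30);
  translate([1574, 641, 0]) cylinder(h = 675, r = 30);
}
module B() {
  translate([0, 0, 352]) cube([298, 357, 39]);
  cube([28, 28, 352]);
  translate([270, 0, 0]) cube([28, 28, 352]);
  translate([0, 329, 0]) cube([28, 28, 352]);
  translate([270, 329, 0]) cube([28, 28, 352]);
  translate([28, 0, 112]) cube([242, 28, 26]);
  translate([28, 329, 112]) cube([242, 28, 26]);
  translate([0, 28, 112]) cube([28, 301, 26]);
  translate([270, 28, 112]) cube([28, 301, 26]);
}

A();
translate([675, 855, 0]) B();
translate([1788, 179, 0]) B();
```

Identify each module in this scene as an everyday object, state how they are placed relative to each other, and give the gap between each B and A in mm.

Each stool's nearest face is 140 mm from the table's bounding box.

A is a table. B is a stool. Two stools sit around the table at the +y, +x sides. The gap between each stool and the table is 140 mm.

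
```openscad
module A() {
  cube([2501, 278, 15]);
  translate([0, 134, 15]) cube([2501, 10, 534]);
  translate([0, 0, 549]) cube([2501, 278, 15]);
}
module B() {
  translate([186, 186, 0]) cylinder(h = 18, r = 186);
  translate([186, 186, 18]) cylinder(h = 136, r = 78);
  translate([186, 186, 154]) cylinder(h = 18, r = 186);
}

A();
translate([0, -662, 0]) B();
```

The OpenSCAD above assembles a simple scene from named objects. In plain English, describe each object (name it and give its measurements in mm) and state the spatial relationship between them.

A is an I-beam lying along x, 2501 mm long. Overall section height 564 mm. Two flanges 278 mm wide (y) and 15 mm thick, one on the floor and one at the top; a web 10 mm thick runs between them, centred on the flange width.

B is a spool: two coaxial disc flanges of radius 186 mm and thickness 18 mm, joined by a core cylinder of radius 78 mm and height 136 mm. The lower flange rests on z = 0 and the three cylinders share a vertical axis.

The spool is on the floor beside the I-beam on its −y side.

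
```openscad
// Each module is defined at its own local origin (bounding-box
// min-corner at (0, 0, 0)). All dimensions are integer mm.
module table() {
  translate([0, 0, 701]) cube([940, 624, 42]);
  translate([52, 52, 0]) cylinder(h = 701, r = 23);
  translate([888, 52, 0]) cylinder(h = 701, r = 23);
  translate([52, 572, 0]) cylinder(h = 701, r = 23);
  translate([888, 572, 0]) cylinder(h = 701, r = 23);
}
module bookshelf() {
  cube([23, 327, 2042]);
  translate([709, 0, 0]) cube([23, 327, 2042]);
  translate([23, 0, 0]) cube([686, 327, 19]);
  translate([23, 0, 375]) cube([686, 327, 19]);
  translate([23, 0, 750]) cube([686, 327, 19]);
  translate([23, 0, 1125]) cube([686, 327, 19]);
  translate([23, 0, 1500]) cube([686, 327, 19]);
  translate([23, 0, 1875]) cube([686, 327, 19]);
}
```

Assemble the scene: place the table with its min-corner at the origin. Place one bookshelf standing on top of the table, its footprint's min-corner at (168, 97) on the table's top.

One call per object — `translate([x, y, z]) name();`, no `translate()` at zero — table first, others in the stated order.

table();
translate([168, 97, 743]) bookshelf();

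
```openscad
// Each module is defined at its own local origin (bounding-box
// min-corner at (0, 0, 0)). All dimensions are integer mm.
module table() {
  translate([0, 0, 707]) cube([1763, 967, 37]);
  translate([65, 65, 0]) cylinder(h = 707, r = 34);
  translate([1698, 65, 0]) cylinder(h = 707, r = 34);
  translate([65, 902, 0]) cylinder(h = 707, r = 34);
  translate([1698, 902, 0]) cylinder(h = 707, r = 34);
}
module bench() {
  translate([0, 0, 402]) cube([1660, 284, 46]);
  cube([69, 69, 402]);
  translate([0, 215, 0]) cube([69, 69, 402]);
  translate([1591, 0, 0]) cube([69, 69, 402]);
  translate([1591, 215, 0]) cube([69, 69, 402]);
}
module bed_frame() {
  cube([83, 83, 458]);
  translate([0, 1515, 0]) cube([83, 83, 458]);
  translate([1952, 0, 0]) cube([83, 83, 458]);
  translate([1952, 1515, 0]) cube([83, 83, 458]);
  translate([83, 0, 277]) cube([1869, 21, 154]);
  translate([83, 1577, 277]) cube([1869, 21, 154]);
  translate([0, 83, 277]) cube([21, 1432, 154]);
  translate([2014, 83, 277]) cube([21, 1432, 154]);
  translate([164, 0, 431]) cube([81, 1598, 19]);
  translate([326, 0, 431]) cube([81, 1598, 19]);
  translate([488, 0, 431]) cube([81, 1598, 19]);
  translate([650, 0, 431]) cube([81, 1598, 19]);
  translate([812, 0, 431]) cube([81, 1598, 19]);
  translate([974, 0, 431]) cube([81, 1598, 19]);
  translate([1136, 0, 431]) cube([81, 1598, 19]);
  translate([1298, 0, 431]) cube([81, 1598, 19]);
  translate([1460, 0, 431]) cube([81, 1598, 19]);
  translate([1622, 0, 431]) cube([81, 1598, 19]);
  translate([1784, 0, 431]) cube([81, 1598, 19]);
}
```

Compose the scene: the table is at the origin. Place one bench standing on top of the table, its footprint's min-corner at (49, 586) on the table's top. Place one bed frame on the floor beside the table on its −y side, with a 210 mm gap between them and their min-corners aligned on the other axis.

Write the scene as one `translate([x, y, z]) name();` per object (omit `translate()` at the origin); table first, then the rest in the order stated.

table();
translate([49, 586, 744]) bench();
translate([0, -1808, 0]) bed_frame();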